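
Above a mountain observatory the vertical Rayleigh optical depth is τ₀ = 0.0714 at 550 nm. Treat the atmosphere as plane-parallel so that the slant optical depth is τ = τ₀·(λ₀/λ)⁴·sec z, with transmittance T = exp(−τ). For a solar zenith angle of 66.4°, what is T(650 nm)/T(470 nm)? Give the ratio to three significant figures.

1.28

Airmass: sec 66.4° = 2.4978.
τ(650 nm) = 0.0714 × (550/650)⁴ × 2.4978 = 0.0714 × 0.5126 × 2.4978 = 0.0914.
τ(470 nm) = 0.0714 × (550/470)⁴ × 2.4978 = 0.0714 × 1.8753 × 2.4978 = 0.3344.
T(650)/T(470) = exp(τ_B − τ_A) = exp(0.2430) = 1.2751.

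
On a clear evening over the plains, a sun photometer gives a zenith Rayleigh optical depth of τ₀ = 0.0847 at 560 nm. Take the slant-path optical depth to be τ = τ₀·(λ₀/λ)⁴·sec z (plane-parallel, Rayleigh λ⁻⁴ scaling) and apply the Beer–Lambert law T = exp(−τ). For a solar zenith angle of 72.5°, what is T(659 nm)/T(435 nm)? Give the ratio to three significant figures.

1.87

Airmass: sec 72.5° = 3.3255.
τ(659 nm) = 0.0847 × (560/659)⁴ × 3.3255 = 0.0847 × 0.5214 × 3.3255 = 0.1469.
τ(435 nm) = 0.0847 × (560/435)⁴ × 3.3255 = 0.0847 × 2.7466 × 3.3255 = 0.7736.
T(659)/T(435) = exp(τ_B − τ_A) = exp(0.6268) = 1.8715.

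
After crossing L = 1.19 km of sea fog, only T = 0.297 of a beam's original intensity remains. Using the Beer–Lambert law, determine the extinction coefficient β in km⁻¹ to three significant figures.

Beer–Lambert: T = exp(−βL) ⇒ β = −ln(T)/L = −ln(0.297)/1.19 = 1.2140/1.19 = 1.02 km⁻¹.

1.02 km⁻¹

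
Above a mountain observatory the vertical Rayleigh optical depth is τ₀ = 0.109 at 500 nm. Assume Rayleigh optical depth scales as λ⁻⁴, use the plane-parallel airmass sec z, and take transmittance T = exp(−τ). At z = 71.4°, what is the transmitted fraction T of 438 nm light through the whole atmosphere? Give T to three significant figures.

sec 71.4° = 3.1352.
τ = 0.109 × (500/438)⁴ × 3.1352 = 0.109 × 1.6982 × 3.1352 = 0.5803.
T = exp(−0.5803) = 0.5597.

0.560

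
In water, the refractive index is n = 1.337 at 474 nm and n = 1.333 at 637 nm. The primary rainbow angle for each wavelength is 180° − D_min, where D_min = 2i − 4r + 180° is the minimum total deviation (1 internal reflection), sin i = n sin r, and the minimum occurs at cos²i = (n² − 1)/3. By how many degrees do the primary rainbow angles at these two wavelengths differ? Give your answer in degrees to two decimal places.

At 474 nm (n = 1.337): cos²i = 0.26252 → i = 59.178°, r = 39.964°, D_min = 138.500°, rainbow angle = 41.500°.
At 637 nm (n = 1.333): cos²i = 0.25896 → i = 59.410°, r = 40.225°, D_min = 137.922°, rainbow angle = 42.078°.
Angular width = |41.500° − 42.078°| = 0.578°.

0.58°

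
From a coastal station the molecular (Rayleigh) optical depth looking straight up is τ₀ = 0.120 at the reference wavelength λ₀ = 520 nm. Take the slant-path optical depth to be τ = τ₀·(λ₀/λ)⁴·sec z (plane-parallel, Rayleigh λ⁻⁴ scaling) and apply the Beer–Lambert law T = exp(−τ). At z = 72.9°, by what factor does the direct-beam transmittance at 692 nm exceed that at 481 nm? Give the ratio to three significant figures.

1.53

Airmass: sec 72.9° = 3.4009.
τ(692 nm) = 0.120 × (520/692)⁴ × 3.4009 = 0.120 × 0.3189 × 3.4009 = 0.1301.
τ(481 nm) = 0.120 × (520/481)⁴ × 3.4009 = 0.120 × 1.3659 × 3.4009 = 0.5575.
T(692)/T(481) = exp(τ_B − τ_A) = exp(0.4273) = 1.5332.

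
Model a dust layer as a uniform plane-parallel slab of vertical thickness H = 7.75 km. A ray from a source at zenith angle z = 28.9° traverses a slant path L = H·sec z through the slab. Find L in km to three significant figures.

sec z = 1/cos 28.9° = 1.1423.
L = 7.75 × 1.1423 = 8.852 km.

8.85 km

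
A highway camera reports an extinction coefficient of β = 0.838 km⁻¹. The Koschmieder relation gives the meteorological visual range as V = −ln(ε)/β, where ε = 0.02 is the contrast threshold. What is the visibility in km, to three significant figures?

4.67 km

V = −ln(0.02) / 0.838 = 3.912 / 0.838 = 4.6683 km.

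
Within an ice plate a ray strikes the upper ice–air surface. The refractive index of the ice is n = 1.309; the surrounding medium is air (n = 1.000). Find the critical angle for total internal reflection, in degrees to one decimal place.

49.8°

sin θ_c = n_air / n = 1.000 / 1.309 = 0.7639.
θ_c = arcsin(0.7639) = 49.81°.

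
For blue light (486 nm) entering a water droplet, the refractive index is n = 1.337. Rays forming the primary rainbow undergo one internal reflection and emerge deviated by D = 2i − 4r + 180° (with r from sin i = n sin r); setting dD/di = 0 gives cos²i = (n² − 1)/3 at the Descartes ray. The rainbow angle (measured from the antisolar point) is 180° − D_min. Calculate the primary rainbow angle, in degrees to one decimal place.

cos²i = (1.78757 − 1)/3 = 0.26252; i = arccos(0.51237) = 59.178°.
sin r = sin 59.178°/1.337 = 0.64231; r = 39.964°.
D_min = 2·59.178° − 4·39.964° + 180° = 138.500°.
Rainbow angle = 180° − D_min = 41.500°.

41.5°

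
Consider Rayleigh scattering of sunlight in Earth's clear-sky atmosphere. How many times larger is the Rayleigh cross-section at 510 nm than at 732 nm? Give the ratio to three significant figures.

4.24

Rayleigh scattering ∝ λ⁻⁴, so the ratio of coefficients is the inverse fourth power of the wavelength ratio.
σ(510)/σ(732) = (732/510)⁴ = (1.4353)⁴ = 4.244.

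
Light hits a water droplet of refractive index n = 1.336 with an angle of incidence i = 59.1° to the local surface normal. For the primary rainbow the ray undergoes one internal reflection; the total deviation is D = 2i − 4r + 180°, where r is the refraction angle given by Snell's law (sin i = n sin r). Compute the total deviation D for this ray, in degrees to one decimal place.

138.4°

sin r = sin 59.1° / 1.336 = 0.8581/1.336 = 0.6423; r = 39.96°.
D = 2·59.1° − 4·39.96° + 180° = 118.20° − 159.84° + 180° = 138.36°.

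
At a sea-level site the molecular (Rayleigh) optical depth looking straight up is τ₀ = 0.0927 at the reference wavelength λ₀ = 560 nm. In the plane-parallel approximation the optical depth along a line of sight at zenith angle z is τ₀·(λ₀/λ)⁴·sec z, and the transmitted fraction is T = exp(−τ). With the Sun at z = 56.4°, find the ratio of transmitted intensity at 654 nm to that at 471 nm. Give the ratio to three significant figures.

Airmass: sec 56.4° = 1.8070.
τ(654 nm) = 0.0927 × (560/654)⁴ × 1.8070 = 0.0927 × 0.5376 × 1.8070 = 0.0901.
τ(471 nm) = 0.0927 × (560/471)⁴ × 1.8070 = 0.0927 × 1.9983 × 1.8070 = 0.3347.
T(654)/T(471) = exp(τ_B − τ_A) = exp(0.2447) = 1.2772.

1.28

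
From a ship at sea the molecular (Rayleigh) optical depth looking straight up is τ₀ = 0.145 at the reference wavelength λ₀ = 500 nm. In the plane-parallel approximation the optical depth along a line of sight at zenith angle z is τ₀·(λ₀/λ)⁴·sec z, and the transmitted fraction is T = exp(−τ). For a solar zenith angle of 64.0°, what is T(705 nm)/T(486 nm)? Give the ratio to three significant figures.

Airmass: sec 64.0° = 2.2812.
τ(705 nm) = 0.145 × (500/705)⁴ × 2.2812 = 0.145 × 0.2530 × 2.2812 = 0.0837.
τ(486 nm) = 0.145 × (500/486)⁴ × 2.2812 = 0.145 × 1.1203 × 2.2812 = 0.3706.
T(705)/T(486) = exp(τ_B − τ_A) = exp(0.2869) = 1.3323.

1.33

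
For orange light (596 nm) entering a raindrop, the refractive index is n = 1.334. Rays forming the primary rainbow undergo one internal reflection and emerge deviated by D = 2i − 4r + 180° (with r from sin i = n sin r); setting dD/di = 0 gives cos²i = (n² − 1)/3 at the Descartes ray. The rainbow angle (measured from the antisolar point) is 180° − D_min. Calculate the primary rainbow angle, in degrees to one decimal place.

41.9°

cos²i = (1.77956 − 1)/3 = 0.25985; i = arccos(0.50976) = 59.352°.
sin r = sin 59.352°/1.334 = 0.64492; r = 40.159°.
D_min = 2·59.352° − 4·40.159° + 180° = 138.067°.
Rainbow angle = 180° − D_min = 41.933°.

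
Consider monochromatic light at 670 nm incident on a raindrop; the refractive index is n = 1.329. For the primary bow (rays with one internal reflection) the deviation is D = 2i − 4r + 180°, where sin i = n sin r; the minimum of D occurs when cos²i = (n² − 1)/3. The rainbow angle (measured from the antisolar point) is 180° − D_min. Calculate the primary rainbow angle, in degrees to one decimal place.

cos²i = (1.76624 − 1)/3 = 0.25541; i = arccos(0.50538) = 59.643°.
sin r = sin 59.643°/1.329 = 0.64928; r = 40.487°.
D_min = 2·59.643° − 4·40.487° + 180° = 137.337°.
Rainbow angle = 180° − D_min = 42.663°.

42.7°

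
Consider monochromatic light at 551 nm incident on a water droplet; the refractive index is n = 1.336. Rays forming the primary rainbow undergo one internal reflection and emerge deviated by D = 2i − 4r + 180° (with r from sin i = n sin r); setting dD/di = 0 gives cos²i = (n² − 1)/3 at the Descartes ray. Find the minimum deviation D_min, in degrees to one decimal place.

cos²i = (1.78490 − 1)/3 = 0.26163; i = arccos(0.51150) = 59.236°.
sin r = sin 59.236°/1.336 = 0.64318; r = 40.029°.
D_min = 2·59.236° − 4·40.029° + 180° = 138.356°.

138.4°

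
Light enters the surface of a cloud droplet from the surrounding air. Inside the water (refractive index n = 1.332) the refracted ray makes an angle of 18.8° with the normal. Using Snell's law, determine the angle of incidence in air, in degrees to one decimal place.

25.4°

Snell: sin θ_i = n · sin θ_r = 1.332 × sin 18.8° = 1.332 × 0.3223 = 0.4293.
θ_i = arcsin(0.4293) = 25.42°.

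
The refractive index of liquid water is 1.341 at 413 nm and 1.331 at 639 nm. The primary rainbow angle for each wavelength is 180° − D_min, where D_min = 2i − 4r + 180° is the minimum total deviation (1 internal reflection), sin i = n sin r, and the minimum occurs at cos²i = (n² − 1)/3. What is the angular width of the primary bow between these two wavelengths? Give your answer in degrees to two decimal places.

1.44°

At 413 nm (n = 1.341): cos²i = 0.26609 → i = 58.946°, r = 39.705°, D_min = 139.071°, rainbow angle = 40.929°.
At 639 nm (n = 1.331): cos²i = 0.25719 → i = 59.527°, r = 40.356°, D_min = 137.630°, rainbow angle = 42.370°.
Angular width = |40.929° − 42.370°| = 1.441°.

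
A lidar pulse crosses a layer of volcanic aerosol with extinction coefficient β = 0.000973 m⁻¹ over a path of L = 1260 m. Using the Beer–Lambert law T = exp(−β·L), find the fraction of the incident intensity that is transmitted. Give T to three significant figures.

0.293

τ = β·L = 0.000973 × 1260 = 1.2260.
T = exp(−1.2260) = 0.2935.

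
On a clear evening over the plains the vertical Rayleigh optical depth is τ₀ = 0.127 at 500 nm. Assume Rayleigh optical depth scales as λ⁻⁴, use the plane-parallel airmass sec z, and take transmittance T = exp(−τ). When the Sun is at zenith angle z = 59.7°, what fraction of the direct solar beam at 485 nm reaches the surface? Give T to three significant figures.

0.753

sec 59.7° = 1.9821.
τ = 0.127 × (500/485)⁴ × 1.9821 = 0.127 × 1.1296 × 1.9821 = 0.2843.
T = exp(−0.2843) = 0.7525.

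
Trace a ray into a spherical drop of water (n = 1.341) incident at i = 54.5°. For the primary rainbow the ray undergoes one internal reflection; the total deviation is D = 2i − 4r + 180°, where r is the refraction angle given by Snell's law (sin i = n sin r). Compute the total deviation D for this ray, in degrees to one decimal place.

139.5°

sin r = sin 54.5° / 1.341 = 0.8141/1.341 = 0.6071; r = 37.38°.
D = 2·54.5° − 4·37.38° + 180° = 109.00° − 149.52° + 180° = 139.48°.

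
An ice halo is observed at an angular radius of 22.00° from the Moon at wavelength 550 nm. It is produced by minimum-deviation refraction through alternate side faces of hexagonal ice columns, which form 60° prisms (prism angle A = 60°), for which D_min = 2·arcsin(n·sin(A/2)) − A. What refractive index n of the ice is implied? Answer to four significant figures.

1.312

Rearranging: n = sin((D_min + A)/2) / sin(A/2).
(D_min + A)/2 = (22.00° + 60°)/2 = 41.000°.
n = sin 41.000° / sin 30° = 0.6561 / 0.5000 = 1.3121.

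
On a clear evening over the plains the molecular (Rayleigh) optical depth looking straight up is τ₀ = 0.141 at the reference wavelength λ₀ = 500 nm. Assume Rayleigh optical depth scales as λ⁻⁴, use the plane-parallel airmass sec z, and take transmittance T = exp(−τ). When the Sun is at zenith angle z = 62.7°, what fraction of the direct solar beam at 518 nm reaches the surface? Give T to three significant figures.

sec 62.7° = 2.1803.
τ = 0.141 × (500/518)⁴ × 2.1803 = 0.141 × 0.8681 × 2.1803 = 0.2669.
T = exp(−0.2669) = 0.7658.

0.766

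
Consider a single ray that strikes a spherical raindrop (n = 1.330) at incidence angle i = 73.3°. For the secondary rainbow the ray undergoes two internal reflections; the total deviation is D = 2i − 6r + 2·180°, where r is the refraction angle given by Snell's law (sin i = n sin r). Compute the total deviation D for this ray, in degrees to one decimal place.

sin r = sin 73.3° / 1.330 = 0.9578/1.330 = 0.7202; r = 46.07°.
D = 2·73.3° − 6·46.07° + 2·180° = 146.60° − 276.41° + 360° = 230.19°.

230.2°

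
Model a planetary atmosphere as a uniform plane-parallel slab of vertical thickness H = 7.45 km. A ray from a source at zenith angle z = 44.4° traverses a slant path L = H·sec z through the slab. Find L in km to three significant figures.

sec z = 1/cos 44.4° = 1.3996.
L = 7.45 × 1.3996 = 10.427 km.

10.4 km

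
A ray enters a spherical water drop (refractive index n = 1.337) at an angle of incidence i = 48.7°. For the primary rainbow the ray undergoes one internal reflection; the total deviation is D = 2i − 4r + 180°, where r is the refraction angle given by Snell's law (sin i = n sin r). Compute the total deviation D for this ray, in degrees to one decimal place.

140.7°

sin r = sin 48.7° / 1.337 = 0.7513/1.337 = 0.5619; r = 34.19°.
D = 2·48.7° − 4·34.19° + 180° = 97.40° − 136.75° + 180° = 140.65°.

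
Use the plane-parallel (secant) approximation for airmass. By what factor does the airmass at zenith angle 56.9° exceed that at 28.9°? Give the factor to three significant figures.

1.60

X(56.9°)/X(28.9°) = sec 56.9° / sec 28.9° = cos 28.9° / cos 56.9° = 0.8755/0.5461 = 1.6031.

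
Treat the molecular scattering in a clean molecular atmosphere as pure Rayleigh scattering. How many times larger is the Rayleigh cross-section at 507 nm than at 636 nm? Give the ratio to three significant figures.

Rayleigh scattering ∝ λ⁻⁴, so the ratio of coefficients is the inverse fourth power of the wavelength ratio.
σ(507)/σ(636) = (636/507)⁴ = (1.2544)⁴ = 2.476.

2.48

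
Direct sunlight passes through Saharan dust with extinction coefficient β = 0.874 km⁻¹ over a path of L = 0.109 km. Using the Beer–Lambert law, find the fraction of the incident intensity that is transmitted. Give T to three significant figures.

τ = β·L = 0.874 × 0.109 = 0.0953.
T = exp(−0.0953) = 0.9091.

0.909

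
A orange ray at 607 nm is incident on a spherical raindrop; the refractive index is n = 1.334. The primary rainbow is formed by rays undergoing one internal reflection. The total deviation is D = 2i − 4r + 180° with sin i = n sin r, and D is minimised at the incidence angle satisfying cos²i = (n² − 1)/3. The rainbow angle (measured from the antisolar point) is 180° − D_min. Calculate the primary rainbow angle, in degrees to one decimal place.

41.9°

cos²i = (1.77956 − 1)/3 = 0.25985; i = arccos(0.50976) = 59.352°.
sin r = sin 59.352°/1.334 = 0.64492; r = 40.159°.
D_min = 2·59.352° − 4·40.159° + 180° = 138.067°.
Rainbow angle = 180° − D_min = 41.933°.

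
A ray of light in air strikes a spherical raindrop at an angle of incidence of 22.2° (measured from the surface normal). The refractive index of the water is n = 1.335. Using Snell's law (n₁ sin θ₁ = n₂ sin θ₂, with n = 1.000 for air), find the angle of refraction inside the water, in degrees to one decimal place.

Snell: sin θ_r = sin θ_i / n = sin 22.2° / 1.335 = 0.3778 / 1.335 = 0.2830.
θ_r = arcsin(0.2830) = 16.44°.

16.4°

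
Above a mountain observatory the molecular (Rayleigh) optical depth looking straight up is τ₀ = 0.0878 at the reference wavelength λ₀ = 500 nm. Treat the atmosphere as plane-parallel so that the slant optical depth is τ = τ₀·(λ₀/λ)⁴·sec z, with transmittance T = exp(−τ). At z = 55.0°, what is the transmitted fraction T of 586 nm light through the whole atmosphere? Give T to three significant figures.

sec 55.0° = 1.7434.
τ = 0.0878 × (500/586)⁴ × 1.7434 = 0.0878 × 0.5300 × 1.7434 = 0.0811.
T = exp(−0.0811) = 0.9221.

0.922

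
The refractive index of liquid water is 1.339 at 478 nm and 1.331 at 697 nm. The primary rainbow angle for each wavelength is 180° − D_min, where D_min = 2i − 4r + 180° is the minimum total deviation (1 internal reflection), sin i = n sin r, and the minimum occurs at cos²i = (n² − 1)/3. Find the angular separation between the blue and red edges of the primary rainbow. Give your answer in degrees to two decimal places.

1.16°

At 478 nm (n = 1.339): cos²i = 0.26431 → i = 59.062°, r = 39.834°, D_min = 138.786°, rainbow angle = 41.214°.
At 697 nm (n = 1.331): cos²i = 0.25719 → i = 59.527°, r = 40.356°, D_min = 137.630°, rainbow angle = 42.370°.
Angular width = |41.214° − 42.370°| = 1.156°.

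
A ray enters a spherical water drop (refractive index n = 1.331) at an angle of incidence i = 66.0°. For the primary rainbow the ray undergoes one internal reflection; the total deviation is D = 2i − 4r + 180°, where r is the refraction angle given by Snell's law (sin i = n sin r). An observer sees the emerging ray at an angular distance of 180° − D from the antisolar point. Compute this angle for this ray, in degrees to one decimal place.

41.4°

sin r = sin 66.0° / 1.331 = 0.9135/1.331 = 0.6864; r = 43.34°.
D = 2·66.0° − 4·43.34° + 180° = 132.00° − 173.37° + 180° = 138.63°.
Angle from antisolar point = 180° − D = 41.37°.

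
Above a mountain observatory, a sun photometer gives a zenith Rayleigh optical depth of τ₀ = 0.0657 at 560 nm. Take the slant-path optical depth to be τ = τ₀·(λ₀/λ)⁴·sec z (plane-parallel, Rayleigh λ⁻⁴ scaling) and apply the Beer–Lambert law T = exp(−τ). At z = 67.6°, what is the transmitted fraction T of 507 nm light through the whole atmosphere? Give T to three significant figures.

0.774

sec 67.6° = 2.6242.
τ = 0.0657 × (560/507)⁴ × 2.6242 = 0.0657 × 1.4884 × 2.6242 = 0.2566.
T = exp(−0.2566) = 0.7737.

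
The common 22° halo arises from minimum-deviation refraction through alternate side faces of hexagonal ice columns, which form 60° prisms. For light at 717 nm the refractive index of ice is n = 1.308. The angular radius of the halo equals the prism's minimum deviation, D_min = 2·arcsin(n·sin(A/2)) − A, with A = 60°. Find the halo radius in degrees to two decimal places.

n·sin(A/2) = 1.308 × sin 30° = 1.308 × 0.5000 = 0.6540.
D_min = 2·arcsin(0.6540) − 60° = 2 × 40.844° − 60° = 21.688°.

21.69°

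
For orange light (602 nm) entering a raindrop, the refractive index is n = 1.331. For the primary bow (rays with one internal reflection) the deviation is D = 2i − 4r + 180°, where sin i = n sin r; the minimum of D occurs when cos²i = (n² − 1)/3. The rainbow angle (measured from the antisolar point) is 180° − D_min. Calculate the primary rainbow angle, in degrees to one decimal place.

42.4°

cos²i = (1.77156 − 1)/3 = 0.25719; i = arccos(0.50714) = 59.527°.
sin r = sin 59.527°/1.331 = 0.64753; r = 40.356°.
D_min = 2·59.527° − 4·40.356° + 180° = 137.630°.
Rainbow angle = 180° − D_min = 42.370°.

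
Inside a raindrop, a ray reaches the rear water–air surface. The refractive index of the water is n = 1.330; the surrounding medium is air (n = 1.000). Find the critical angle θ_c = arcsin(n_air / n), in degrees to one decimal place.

sin θ_c = n_air / n = 1.000 / 1.330 = 0.7519.
θ_c = arcsin(0.7519) = 48.75°.

48.8°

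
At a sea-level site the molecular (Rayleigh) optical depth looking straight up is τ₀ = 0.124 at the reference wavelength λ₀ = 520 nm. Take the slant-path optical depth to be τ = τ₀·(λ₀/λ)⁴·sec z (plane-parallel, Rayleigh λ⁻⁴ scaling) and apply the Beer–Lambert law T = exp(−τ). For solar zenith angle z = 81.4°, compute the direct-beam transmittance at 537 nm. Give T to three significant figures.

sec 81.4° = 6.6874.
τ = 0.124 × (520/537)⁴ × 6.6874 = 0.124 × 0.8793 × 6.6874 = 0.7291.
T = exp(−0.7291) = 0.4823.

0.482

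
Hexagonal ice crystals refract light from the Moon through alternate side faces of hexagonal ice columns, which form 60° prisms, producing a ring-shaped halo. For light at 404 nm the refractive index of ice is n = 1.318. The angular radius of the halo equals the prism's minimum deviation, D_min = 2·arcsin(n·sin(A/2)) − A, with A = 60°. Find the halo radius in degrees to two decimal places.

n·sin(A/2) = 1.318 × sin 30° = 1.318 × 0.5000 = 0.6590.
D_min = 2·arcsin(0.6590) − 60° = 2 × 41.224° − 60° = 22.447°.

22.45°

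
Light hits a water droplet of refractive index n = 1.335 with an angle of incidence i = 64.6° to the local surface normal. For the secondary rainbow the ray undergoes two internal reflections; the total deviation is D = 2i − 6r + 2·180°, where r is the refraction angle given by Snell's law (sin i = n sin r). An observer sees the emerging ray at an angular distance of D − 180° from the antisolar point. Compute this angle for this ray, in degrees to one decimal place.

sin r = sin 64.6° / 1.335 = 0.9033/1.335 = 0.6767; r = 42.58°.
D = 2·64.6° − 6·42.58° + 2·180° = 129.20° − 255.50° + 360° = 233.70°.
Angle from antisolar point = D − 180° = 53.70°.

53.7°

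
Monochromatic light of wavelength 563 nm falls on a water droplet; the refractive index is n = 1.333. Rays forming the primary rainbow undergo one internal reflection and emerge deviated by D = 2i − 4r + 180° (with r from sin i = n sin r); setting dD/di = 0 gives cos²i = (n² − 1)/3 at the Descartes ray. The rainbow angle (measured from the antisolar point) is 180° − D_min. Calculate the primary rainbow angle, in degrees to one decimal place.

42.1°

cos²i = (1.77689 − 1)/3 = 0.25896; i = arccos(0.50888) = 59.410°.
sin r = sin 59.410°/1.333 = 0.64579; r = 40.225°.
D_min = 2·59.410° − 4·40.225° + 180° = 137.922°.
Rainbow angle = 180° − D_min = 42.078°.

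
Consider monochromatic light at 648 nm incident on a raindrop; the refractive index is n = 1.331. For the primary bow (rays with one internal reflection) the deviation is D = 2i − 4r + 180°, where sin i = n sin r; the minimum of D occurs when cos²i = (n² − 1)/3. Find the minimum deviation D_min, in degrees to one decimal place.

cos²i = (1.77156 − 1)/3 = 0.25719; i = arccos(0.50714) = 59.527°.
sin r = sin 59.527°/1.331 = 0.64753; r = 40.356°.
D_min = 2·59.527° − 4·40.356° + 180° = 137.630°.

137.6°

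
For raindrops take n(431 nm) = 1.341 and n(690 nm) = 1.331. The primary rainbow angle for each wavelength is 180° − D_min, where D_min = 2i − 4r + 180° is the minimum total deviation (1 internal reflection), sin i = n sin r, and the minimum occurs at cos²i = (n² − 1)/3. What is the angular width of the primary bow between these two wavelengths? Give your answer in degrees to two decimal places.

At 431 nm (n = 1.341): cos²i = 0.26609 → i = 58.946°, r = 39.705°, D_min = 139.071°, rainbow angle = 40.929°.
At 690 nm (n = 1.331): cos²i = 0.25719 → i = 59.527°, r = 40.356°, D_min = 137.630°, rainbow angle = 42.370°.
Angular width = |40.929° − 42.370°| = 1.441°.

1.44°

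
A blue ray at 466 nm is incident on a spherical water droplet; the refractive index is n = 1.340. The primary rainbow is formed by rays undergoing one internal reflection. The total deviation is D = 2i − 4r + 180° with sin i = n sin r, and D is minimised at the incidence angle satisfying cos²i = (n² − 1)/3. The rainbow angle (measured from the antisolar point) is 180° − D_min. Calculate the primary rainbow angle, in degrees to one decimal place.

cos²i = (1.79560 − 1)/3 = 0.26520; i = arccos(0.51498) = 59.004°.
sin r = sin 59.004°/1.340 = 0.63971; r = 39.770°.
D_min = 2·59.004° − 4·39.770° + 180° = 138.929°.
Rainbow angle = 180° − D_min = 41.071°.

41.1°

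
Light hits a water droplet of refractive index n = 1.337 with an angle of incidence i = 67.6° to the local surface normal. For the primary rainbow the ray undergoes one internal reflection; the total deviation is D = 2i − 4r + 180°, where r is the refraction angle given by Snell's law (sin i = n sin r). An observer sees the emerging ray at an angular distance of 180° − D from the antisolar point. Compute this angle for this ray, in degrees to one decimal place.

sin r = sin 67.6° / 1.337 = 0.9245/1.337 = 0.6915; r = 43.75°.
D = 2·67.6° − 4·43.75° + 180° = 135.20° − 175.00° + 180° = 140.20°.
Angle from antisolar point = 180° − D = 39.80°.

39.8°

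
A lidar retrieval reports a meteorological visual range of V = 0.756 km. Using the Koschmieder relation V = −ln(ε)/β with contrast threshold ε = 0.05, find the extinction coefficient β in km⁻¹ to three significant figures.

β = −ln(0.05) / V = 2.996 / 0.756 = 3.9626 km⁻¹.

3.96 km⁻¹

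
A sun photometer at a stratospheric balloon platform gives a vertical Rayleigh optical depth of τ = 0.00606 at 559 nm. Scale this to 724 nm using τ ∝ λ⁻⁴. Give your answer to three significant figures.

0.00215

τ(724 nm) = τ(559 nm) × (559/724)⁴ = 0.00606 × (0.7721)⁴ = 0.00606 × 0.3554 = 0.0022.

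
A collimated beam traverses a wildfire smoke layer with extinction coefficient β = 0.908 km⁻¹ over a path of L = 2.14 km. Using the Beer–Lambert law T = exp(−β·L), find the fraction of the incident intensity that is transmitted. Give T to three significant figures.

0.143

τ = β·L = 0.908 × 2.14 = 1.9431.
T = exp(−1.9431) = 0.1433.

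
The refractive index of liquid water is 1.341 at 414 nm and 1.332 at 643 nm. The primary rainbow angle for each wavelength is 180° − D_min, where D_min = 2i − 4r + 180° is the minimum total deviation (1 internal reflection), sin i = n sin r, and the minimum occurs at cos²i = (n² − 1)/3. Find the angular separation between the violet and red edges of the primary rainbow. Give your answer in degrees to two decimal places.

1.29°

At 414 nm (n = 1.341): cos²i = 0.26609 → i = 58.946°, r = 39.705°, D_min = 139.071°, rainbow angle = 40.929°.
At 643 nm (n = 1.332): cos²i = 0.25807 → i = 59.469°, r = 40.290°, D_min = 137.776°, rainbow angle = 42.224°.
Angular width = |40.929° − 42.224°| = 1.295°.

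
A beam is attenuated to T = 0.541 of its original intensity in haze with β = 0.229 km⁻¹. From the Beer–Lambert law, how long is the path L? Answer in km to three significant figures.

Beer–Lambert: T = exp(−βL) ⇒ L = −ln(T)/β = −ln(0.541)/0.229 = 0.6143/0.229 = 2.683 km.

2.68 km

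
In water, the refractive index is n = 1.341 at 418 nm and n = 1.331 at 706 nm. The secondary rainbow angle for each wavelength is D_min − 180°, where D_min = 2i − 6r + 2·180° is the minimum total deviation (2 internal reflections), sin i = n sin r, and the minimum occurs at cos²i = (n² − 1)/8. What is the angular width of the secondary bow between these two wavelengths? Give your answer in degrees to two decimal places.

At 418 nm (n = 1.341): cos²i = 0.09979 → i = 71.586°, r = 45.034°, D_min = 232.966°, rainbow angle = 52.966°.
At 706 nm (n = 1.331): cos²i = 0.09645 → i = 71.907°, r = 45.575°, D_min = 230.365°, rainbow angle = 50.365°.
Angular width = |52.966° − 50.365°| = 2.601°.

2.60°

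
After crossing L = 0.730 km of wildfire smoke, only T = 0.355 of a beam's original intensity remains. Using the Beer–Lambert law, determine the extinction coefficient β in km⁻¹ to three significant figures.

Beer–Lambert: T = exp(−βL) ⇒ β = −ln(T)/L = −ln(0.355)/0.730 = 1.0356/0.730 = 1.419 km⁻¹.

1.42 km⁻¹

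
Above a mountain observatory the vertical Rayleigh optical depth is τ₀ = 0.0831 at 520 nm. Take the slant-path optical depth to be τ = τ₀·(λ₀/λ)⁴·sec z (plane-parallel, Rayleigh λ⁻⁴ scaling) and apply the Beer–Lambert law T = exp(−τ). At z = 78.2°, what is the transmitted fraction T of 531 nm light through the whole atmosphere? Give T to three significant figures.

sec 78.2° = 4.8901.
τ = 0.0831 × (520/531)⁴ × 4.8901 = 0.0831 × 0.9197 × 4.8901 = 0.3737.
T = exp(−0.3737) = 0.6882.

0.688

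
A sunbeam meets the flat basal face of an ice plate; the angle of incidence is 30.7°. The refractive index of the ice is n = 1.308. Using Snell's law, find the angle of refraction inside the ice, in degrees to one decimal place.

23.0°

Snell: sin θ_r = sin θ_i / n = sin 30.7° / 1.308 = 0.5105 / 1.308 = 0.3903.
θ_r = arcsin(0.3903) = 22.97°.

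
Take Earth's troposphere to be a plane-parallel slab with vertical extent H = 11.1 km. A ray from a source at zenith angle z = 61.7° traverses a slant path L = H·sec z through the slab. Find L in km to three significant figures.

23.4 km

sec z = 1/cos 61.7° = 2.1093.
L = 11.1 × 2.1093 = 23.413 km.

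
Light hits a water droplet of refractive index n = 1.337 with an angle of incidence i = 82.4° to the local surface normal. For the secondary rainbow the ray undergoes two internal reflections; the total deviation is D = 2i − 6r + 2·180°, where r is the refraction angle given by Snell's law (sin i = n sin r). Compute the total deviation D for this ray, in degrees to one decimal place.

237.7°

sin r = sin 82.4° / 1.337 = 0.9912/1.337 = 0.7414; r = 47.85°.
D = 2·82.4° − 6·47.85° + 2·180° = 164.80° − 287.09° + 360° = 237.71°.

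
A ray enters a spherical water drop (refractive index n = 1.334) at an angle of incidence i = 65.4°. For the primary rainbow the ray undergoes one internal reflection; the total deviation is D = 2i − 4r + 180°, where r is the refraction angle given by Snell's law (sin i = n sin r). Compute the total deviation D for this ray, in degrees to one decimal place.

sin r = sin 65.4° / 1.334 = 0.9092/1.334 = 0.6816; r = 42.97°.
D = 2·65.4° − 4·42.97° + 180° = 130.80° − 171.87° + 180° = 138.93°.

138.9°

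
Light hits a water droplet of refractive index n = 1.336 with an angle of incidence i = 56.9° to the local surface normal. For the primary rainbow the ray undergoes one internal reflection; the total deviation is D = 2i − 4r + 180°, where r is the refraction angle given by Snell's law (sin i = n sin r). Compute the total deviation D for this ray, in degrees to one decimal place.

138.5°

sin r = sin 56.9° / 1.336 = 0.8377/1.336 = 0.6270; r = 38.83°.
D = 2·56.9° − 4·38.83° + 180° = 113.80° − 155.33° + 180° = 138.47°.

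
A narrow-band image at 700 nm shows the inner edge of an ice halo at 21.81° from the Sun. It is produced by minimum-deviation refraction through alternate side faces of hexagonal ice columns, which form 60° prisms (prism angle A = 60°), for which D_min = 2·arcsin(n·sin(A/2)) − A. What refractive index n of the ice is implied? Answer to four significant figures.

Rearranging: n = sin((D_min + A)/2) / sin(A/2).
(D_min + A)/2 = (21.81° + 60°)/2 = 40.905°.
n = sin 40.905° / sin 30° = 0.6548 / 0.5000 = 1.3096.

1.310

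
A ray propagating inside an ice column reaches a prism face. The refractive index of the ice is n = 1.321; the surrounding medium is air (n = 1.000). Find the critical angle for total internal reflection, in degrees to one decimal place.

49.2°

sin θ_c = n_air / n = 1.000 / 1.321 = 0.7570.
θ_c = arcsin(0.7570) = 49.20°.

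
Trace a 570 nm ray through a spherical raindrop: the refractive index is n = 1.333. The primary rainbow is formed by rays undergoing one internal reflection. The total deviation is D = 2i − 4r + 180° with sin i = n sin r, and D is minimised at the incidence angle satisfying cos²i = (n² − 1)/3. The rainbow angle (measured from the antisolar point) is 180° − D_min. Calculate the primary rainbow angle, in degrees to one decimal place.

42.1°

cos²i = (1.77689 − 1)/3 = 0.25896; i = arccos(0.50888) = 59.410°.
sin r = sin 59.410°/1.333 = 0.64579; r = 40.225°.
D_min = 2·59.410° − 4·40.225° + 180° = 137.922°.
Rainbow angle = 180° − D_min = 42.078°.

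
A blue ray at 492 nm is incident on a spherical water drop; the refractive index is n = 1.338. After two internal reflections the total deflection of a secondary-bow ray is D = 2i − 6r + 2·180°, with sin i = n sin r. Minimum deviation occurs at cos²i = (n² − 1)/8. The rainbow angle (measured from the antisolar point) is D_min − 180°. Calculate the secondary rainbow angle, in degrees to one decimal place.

cos²i = (1.79024 − 1)/8 = 0.09878; i = arccos(0.31429) = 71.682°.
sin r = sin 71.682°/1.338 = 0.70951; r = 45.195°.
D_min = 2·71.682° − 6·45.195° + 360° = 232.193°.
Rainbow angle = D_min − 180° = 52.193°.

52.2°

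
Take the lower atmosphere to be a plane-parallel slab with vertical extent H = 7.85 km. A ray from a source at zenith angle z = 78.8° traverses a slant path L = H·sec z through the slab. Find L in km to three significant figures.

40.4 km

sec z = 1/cos 78.8° = 5.1484.
L = 7.85 × 5.1484 = 40.415 km.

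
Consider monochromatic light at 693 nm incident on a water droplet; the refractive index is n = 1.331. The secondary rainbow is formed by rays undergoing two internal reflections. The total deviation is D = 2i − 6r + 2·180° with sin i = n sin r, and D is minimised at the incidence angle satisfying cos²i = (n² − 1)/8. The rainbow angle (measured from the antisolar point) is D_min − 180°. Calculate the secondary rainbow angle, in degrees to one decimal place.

cos²i = (1.77156 − 1)/8 = 0.09645; i = arccos(0.31056) = 71.907°.
sin r = sin 71.907°/1.331 = 0.71417; r = 45.575°.
D_min = 2·71.907° − 6·45.575° + 360° = 230.365°.
Rainbow angle = D_min − 180° = 50.365°.

50.4°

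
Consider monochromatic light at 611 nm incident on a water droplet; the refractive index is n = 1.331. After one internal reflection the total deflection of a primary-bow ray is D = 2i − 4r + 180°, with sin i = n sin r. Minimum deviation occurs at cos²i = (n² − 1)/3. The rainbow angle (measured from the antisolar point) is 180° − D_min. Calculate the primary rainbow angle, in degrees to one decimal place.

cos²i = (1.77156 − 1)/3 = 0.25719; i = arccos(0.50714) = 59.527°.
sin r = sin 59.527°/1.331 = 0.64753; r = 40.356°.
D_min = 2·59.527° − 4·40.356° + 180° = 137.630°.
Rainbow angle = 180° − D_min = 42.370°.

42.4°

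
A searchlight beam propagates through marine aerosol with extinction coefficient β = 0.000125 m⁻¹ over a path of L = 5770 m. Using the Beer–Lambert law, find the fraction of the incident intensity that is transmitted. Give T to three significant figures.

τ = β·L = 0.000125 × 5770 = 0.7213.
T = exp(−0.7213) = 0.4861.

0.486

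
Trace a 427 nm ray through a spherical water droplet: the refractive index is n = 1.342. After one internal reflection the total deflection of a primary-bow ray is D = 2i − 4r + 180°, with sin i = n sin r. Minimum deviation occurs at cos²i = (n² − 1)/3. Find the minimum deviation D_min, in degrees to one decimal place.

139.2°

cos²i = (1.80096 − 1)/3 = 0.26699; i = arccos(0.51671) = 58.888°.
sin r = sin 58.888°/1.342 = 0.63797; r = 39.641°.
D_min = 2·58.888° − 4·39.641° + 180° = 139.213°.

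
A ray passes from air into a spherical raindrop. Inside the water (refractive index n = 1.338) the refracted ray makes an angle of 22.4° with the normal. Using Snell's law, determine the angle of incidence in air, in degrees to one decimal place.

Snell: sin θ_i = n · sin θ_r = 1.338 × sin 22.4° = 1.338 × 0.3811 = 0.5099.
θ_i = arcsin(0.5099) = 30.66°.

30.7°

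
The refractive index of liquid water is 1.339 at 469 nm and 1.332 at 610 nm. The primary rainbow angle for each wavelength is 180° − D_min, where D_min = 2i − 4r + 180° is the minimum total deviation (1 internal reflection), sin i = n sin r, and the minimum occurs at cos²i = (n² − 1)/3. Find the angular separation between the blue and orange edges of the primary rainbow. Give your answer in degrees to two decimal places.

1.01°

At 469 nm (n = 1.339): cos²i = 0.26431 → i = 59.062°, r = 39.834°, D_min = 138.786°, rainbow angle = 41.214°.
At 610 nm (n = 1.332): cos²i = 0.25807 → i = 59.469°, r = 40.290°, D_min = 137.776°, rainbow angle = 42.224°.
Angular width = |41.214° − 42.224°| = 1.010°.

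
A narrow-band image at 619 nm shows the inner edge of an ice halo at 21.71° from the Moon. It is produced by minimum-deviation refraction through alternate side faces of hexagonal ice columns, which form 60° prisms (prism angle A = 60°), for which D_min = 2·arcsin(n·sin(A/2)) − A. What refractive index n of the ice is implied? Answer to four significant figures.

1.308

Rearranging: n = sin((D_min + A)/2) / sin(A/2).
(D_min + A)/2 = (21.71° + 60°)/2 = 40.855°.
n = sin 40.855° / sin 30° = 0.6541 / 0.5000 = 1.3083.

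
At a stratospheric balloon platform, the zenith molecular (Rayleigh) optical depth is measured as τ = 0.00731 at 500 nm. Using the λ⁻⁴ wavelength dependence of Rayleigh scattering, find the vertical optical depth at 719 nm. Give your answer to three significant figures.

0.00171

τ(719 nm) = τ(500 nm) × (500/719)⁴ = 0.00731 × (0.6954)⁴ = 0.00731 × 0.2339 = 0.0017.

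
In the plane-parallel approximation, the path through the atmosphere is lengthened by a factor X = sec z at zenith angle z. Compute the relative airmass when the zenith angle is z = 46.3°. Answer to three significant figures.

X = sec z = 1/cos 46.3° = 1/0.6909 = 1.4474.

1.45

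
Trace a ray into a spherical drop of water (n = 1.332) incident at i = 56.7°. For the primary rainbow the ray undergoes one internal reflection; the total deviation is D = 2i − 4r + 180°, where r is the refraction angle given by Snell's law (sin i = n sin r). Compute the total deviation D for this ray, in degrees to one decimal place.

sin r = sin 56.7° / 1.332 = 0.8358/1.332 = 0.6275; r = 38.86°.
D = 2·56.7° − 4·38.86° + 180° = 113.40° − 155.46° + 180° = 137.94°.

137.9°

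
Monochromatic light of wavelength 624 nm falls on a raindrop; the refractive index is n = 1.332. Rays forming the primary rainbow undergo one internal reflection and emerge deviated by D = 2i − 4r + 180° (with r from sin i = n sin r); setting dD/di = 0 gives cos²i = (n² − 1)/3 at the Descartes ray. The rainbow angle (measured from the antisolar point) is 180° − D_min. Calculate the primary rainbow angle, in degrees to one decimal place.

cos²i = (1.77422 − 1)/3 = 0.25807; i = arccos(0.50801) = 59.469°.
sin r = sin 59.469°/1.332 = 0.64666; r = 40.290°.
D_min = 2·59.469° − 4·40.290° + 180° = 137.776°.
Rainbow angle = 180° − D_min = 42.224°.

42.2°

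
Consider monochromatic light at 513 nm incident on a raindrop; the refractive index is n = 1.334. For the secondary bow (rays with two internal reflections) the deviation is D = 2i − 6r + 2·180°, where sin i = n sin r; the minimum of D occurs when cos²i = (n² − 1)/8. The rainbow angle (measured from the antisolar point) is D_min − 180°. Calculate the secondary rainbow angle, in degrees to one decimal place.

cos²i = (1.77956 − 1)/8 = 0.09744; i = arccos(0.31216) = 71.810°.
sin r = sin 71.810°/1.334 = 0.71217; r = 45.411°.
D_min = 2·71.810° − 6·45.411° + 360° = 231.153°.
Rainbow angle = D_min − 180° = 51.153°.

51.2°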